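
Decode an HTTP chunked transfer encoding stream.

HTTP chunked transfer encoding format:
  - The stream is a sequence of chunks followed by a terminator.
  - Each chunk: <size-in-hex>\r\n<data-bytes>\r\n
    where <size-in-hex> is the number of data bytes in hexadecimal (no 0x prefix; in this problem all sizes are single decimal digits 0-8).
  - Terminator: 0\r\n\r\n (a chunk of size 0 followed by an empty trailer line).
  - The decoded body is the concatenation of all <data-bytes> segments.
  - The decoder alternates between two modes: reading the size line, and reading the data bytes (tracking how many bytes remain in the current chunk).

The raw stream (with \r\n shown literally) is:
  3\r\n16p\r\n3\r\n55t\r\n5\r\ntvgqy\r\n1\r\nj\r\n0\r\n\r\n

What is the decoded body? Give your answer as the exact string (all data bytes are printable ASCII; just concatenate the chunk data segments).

Answer: 16p55ttvgqyj

Derivation:
Chunk 1: stream[0..1]='3' size=0x3=3, data at stream[3..6]='16p' -> body[0..3], body so far='16p'
Chunk 2: stream[8..9]='3' size=0x3=3, data at stream[11..14]='55t' -> body[3..6], body so far='16p55t'
Chunk 3: stream[16..17]='5' size=0x5=5, data at stream[19..24]='tvgqy' -> body[6..11], body so far='16p55ttvgqy'
Chunk 4: stream[26..27]='1' size=0x1=1, data at stream[29..30]='j' -> body[11..12], body so far='16p55ttvgqyj'
Chunk 5: stream[32..33]='0' size=0 (terminator). Final body='16p55ttvgqyj' (12 bytes)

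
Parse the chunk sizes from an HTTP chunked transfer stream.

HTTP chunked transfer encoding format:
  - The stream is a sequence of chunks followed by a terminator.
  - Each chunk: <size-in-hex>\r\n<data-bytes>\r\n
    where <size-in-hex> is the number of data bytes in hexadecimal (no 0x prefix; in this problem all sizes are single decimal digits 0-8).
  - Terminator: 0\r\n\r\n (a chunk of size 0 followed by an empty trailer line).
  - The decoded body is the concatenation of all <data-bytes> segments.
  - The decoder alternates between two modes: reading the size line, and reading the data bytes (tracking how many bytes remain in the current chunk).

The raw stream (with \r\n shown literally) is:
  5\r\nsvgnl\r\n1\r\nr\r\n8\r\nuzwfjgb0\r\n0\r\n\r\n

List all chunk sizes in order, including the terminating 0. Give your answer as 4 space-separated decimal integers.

Answer: 5 1 8 0

Derivation:
Chunk 1: stream[0..1]='5' size=0x5=5, data at stream[3..8]='svgnl' -> body[0..5], body so far='svgnl'
Chunk 2: stream[10..11]='1' size=0x1=1, data at stream[13..14]='r' -> body[5..6], body so far='svgnlr'
Chunk 3: stream[16..17]='8' size=0x8=8, data at stream[19..27]='uzwfjgb0' -> body[6..14], body so far='svgnlruzwfjgb0'
Chunk 4: stream[29..30]='0' size=0 (terminator). Final body='svgnlruzwfjgb0' (14 bytes)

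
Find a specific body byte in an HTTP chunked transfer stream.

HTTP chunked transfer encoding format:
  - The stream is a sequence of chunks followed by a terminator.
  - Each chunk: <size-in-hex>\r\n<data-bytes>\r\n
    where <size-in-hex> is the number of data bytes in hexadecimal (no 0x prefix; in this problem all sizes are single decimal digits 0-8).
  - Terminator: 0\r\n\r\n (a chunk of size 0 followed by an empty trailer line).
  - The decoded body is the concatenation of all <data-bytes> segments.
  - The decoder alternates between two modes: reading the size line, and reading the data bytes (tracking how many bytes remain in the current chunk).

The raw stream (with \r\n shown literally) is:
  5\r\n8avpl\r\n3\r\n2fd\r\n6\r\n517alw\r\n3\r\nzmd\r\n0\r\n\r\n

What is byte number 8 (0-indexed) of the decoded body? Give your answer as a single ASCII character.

Chunk 1: stream[0..1]='5' size=0x5=5, data at stream[3..8]='8avpl' -> body[0..5], body so far='8avpl'
Chunk 2: stream[10..11]='3' size=0x3=3, data at stream[13..16]='2fd' -> body[5..8], body so far='8avpl2fd'
Chunk 3: stream[18..19]='6' size=0x6=6, data at stream[21..27]='517alw' -> body[8..14], body so far='8avpl2fd517alw'
Chunk 4: stream[29..30]='3' size=0x3=3, data at stream[32..35]='zmd' -> body[14..17], body so far='8avpl2fd517alwzmd'
Chunk 5: stream[37..38]='0' size=0 (terminator). Final body='8avpl2fd517alwzmd' (17 bytes)
Body byte 8 = '5'

Answer: 5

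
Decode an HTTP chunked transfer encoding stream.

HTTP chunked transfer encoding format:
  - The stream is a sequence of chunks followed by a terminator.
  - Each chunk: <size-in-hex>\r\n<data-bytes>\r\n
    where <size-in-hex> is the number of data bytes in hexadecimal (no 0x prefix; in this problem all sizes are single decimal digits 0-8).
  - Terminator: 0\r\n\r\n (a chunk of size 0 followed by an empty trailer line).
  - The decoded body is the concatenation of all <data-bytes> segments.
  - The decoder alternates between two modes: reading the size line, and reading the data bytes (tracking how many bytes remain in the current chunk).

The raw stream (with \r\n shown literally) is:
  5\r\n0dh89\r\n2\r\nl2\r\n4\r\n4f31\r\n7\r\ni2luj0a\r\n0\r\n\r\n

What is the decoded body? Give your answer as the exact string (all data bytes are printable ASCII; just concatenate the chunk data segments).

Chunk 1: stream[0..1]='5' size=0x5=5, data at stream[3..8]='0dh89' -> body[0..5], body so far='0dh89'
Chunk 2: stream[10..11]='2' size=0x2=2, data at stream[13..15]='l2' -> body[5..7], body so far='0dh89l2'
Chunk 3: stream[17..18]='4' size=0x4=4, data at stream[20..24]='4f31' -> body[7..11], body so far='0dh89l24f31'
Chunk 4: stream[26..27]='7' size=0x7=7, data at stream[29..36]='i2luj0a' -> body[11..18], body so far='0dh89l24f31i2luj0a'
Chunk 5: stream[38..39]='0' size=0 (terminator). Final body='0dh89l24f31i2luj0a' (18 bytes)

Answer: 0dh89l24f31i2luj0a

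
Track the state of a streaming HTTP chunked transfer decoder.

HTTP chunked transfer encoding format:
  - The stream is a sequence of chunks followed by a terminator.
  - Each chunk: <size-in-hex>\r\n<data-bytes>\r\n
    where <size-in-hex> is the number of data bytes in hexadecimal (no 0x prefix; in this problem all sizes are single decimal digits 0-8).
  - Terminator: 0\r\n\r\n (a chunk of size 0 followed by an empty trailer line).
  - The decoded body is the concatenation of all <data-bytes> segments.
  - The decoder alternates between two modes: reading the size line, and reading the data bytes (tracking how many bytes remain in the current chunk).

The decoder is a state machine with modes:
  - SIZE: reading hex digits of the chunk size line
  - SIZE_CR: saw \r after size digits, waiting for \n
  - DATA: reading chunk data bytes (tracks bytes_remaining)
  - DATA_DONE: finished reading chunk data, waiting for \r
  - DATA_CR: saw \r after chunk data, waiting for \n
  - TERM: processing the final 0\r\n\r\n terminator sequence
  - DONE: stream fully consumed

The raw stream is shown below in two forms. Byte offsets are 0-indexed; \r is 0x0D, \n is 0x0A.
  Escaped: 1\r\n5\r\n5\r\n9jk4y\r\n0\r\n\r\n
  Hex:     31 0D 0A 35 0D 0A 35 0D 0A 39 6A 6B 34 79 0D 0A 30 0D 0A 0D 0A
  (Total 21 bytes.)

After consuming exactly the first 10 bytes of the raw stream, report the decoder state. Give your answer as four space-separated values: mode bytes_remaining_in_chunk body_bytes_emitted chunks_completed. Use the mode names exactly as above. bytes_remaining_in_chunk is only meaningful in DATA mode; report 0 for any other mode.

Byte 0 = '1': mode=SIZE remaining=0 emitted=0 chunks_done=0
Byte 1 = 0x0D: mode=SIZE_CR remaining=0 emitted=0 chunks_done=0
Byte 2 = 0x0A: mode=DATA remaining=1 emitted=0 chunks_done=0
Byte 3 = '5': mode=DATA_DONE remaining=0 emitted=1 chunks_done=0
Byte 4 = 0x0D: mode=DATA_CR remaining=0 emitted=1 chunks_done=0
Byte 5 = 0x0A: mode=SIZE remaining=0 emitted=1 chunks_done=1
Byte 6 = '5': mode=SIZE remaining=0 emitted=1 chunks_done=1
Byte 7 = 0x0D: mode=SIZE_CR remaining=0 emitted=1 chunks_done=1
Byte 8 = 0x0A: mode=DATA remaining=5 emitted=1 chunks_done=1
Byte 9 = '9': mode=DATA remaining=4 emitted=2 chunks_done=1

Answer: DATA 4 2 1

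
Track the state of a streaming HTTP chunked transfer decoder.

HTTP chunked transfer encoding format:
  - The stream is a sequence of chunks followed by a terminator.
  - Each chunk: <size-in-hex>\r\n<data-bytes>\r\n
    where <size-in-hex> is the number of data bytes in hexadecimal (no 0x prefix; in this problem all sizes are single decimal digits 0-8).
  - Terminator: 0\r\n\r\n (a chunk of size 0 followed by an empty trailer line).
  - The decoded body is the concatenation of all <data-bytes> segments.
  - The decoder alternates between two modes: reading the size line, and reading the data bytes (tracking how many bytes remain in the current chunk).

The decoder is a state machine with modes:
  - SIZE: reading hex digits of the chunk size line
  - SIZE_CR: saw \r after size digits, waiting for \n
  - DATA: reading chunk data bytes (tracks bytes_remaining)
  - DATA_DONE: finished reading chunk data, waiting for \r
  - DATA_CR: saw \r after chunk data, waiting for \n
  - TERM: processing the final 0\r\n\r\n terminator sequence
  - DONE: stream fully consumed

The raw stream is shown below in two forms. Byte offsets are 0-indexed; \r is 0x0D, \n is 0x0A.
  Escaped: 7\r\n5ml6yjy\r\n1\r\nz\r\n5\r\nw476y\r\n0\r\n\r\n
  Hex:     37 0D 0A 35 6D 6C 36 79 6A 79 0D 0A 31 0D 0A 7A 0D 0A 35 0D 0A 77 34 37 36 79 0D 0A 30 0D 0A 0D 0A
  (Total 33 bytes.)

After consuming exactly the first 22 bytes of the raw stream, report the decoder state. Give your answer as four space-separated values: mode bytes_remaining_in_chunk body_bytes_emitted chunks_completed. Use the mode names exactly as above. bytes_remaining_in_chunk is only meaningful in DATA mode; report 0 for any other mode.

Byte 0 = '7': mode=SIZE remaining=0 emitted=0 chunks_done=0
Byte 1 = 0x0D: mode=SIZE_CR remaining=0 emitted=0 chunks_done=0
Byte 2 = 0x0A: mode=DATA remaining=7 emitted=0 chunks_done=0
Byte 3 = '5': mode=DATA remaining=6 emitted=1 chunks_done=0
Byte 4 = 'm': mode=DATA remaining=5 emitted=2 chunks_done=0
Byte 5 = 'l': mode=DATA remaining=4 emitted=3 chunks_done=0
Byte 6 = '6': mode=DATA remaining=3 emitted=4 chunks_done=0
Byte 7 = 'y': mode=DATA remaining=2 emitted=5 chunks_done=0
Byte 8 = 'j': mode=DATA remaining=1 emitted=6 chunks_done=0
Byte 9 = 'y': mode=DATA_DONE remaining=0 emitted=7 chunks_done=0
Byte 10 = 0x0D: mode=DATA_CR remaining=0 emitted=7 chunks_done=0
Byte 11 = 0x0A: mode=SIZE remaining=0 emitted=7 chunks_done=1
Byte 12 = '1': mode=SIZE remaining=0 emitted=7 chunks_done=1
Byte 13 = 0x0D: mode=SIZE_CR remaining=0 emitted=7 chunks_done=1
Byte 14 = 0x0A: mode=DATA remaining=1 emitted=7 chunks_done=1
Byte 15 = 'z': mode=DATA_DONE remaining=0 emitted=8 chunks_done=1
Byte 16 = 0x0D: mode=DATA_CR remaining=0 emitted=8 chunks_done=1
Byte 17 = 0x0A: mode=SIZE remaining=0 emitted=8 chunks_done=2
Byte 18 = '5': mode=SIZE remaining=0 emitted=8 chunks_done=2
Byte 19 = 0x0D: mode=SIZE_CR remaining=0 emitted=8 chunks_done=2
Byte 20 = 0x0A: mode=DATA remaining=5 emitted=8 chunks_done=2
Byte 21 = 'w': mode=DATA remaining=4 emitted=9 chunks_done=2

Answer: DATA 4 9 2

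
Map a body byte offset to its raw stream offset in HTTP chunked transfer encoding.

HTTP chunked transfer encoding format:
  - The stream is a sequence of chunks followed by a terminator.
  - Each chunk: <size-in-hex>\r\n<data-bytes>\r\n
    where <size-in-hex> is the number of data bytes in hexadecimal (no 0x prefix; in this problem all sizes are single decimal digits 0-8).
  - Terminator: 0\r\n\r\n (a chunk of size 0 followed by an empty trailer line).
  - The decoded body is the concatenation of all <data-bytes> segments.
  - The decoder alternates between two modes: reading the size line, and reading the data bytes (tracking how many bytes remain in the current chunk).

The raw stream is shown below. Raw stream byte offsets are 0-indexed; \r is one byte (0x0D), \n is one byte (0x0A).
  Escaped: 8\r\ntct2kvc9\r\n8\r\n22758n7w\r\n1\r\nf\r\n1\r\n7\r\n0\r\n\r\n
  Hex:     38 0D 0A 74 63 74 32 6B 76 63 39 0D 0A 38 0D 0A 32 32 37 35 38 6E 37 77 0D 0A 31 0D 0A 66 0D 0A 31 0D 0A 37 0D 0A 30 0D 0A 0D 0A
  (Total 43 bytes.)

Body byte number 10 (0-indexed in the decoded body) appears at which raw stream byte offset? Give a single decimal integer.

Answer: 18

Derivation:
Chunk 1: stream[0..1]='8' size=0x8=8, data at stream[3..11]='tct2kvc9' -> body[0..8], body so far='tct2kvc9'
Chunk 2: stream[13..14]='8' size=0x8=8, data at stream[16..24]='22758n7w' -> body[8..16], body so far='tct2kvc922758n7w'
Chunk 3: stream[26..27]='1' size=0x1=1, data at stream[29..30]='f' -> body[16..17], body so far='tct2kvc922758n7wf'
Chunk 4: stream[32..33]='1' size=0x1=1, data at stream[35..36]='7' -> body[17..18], body so far='tct2kvc922758n7wf7'
Chunk 5: stream[38..39]='0' size=0 (terminator). Final body='tct2kvc922758n7wf7' (18 bytes)
Body byte 10 at stream offset 18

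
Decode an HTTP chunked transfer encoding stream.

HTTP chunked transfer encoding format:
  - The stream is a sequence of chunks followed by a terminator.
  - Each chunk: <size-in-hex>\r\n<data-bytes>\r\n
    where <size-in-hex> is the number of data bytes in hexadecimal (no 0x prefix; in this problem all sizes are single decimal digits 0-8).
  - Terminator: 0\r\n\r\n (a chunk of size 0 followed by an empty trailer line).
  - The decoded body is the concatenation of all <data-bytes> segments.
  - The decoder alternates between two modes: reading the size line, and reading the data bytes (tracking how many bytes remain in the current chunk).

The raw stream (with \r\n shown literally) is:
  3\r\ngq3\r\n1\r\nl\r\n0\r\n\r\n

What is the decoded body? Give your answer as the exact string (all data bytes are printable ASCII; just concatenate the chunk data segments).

Chunk 1: stream[0..1]='3' size=0x3=3, data at stream[3..6]='gq3' -> body[0..3], body so far='gq3'
Chunk 2: stream[8..9]='1' size=0x1=1, data at stream[11..12]='l' -> body[3..4], body so far='gq3l'
Chunk 3: stream[14..15]='0' size=0 (terminator). Final body='gq3l' (4 bytes)

Answer: gq3l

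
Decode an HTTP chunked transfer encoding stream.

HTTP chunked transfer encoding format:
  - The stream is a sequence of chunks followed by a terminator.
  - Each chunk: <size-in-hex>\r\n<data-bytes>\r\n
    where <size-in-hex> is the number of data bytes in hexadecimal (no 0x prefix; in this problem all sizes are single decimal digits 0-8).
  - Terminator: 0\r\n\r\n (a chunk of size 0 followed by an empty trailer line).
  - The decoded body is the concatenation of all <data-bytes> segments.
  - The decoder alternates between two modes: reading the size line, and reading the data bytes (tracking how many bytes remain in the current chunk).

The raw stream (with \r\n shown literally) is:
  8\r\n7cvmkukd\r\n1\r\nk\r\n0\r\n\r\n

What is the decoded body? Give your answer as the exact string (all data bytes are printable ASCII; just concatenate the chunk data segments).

Chunk 1: stream[0..1]='8' size=0x8=8, data at stream[3..11]='7cvmkukd' -> body[0..8], body so far='7cvmkukd'
Chunk 2: stream[13..14]='1' size=0x1=1, data at stream[16..17]='k' -> body[8..9], body so far='7cvmkukdk'
Chunk 3: stream[19..20]='0' size=0 (terminator). Final body='7cvmkukdk' (9 bytes)

Answer: 7cvmkukdk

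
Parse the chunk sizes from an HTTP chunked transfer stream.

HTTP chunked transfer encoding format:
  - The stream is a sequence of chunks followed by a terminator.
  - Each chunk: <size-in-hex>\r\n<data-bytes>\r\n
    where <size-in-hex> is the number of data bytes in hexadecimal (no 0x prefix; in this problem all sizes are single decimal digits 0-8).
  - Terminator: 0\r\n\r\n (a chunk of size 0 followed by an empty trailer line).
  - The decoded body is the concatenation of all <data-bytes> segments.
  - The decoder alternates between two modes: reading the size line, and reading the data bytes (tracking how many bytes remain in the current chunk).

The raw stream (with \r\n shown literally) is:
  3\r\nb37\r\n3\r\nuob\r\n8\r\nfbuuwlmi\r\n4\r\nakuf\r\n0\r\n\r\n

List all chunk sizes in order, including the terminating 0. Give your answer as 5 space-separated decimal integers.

Answer: 3 3 8 4 0

Derivation:
Chunk 1: stream[0..1]='3' size=0x3=3, data at stream[3..6]='b37' -> body[0..3], body so far='b37'
Chunk 2: stream[8..9]='3' size=0x3=3, data at stream[11..14]='uob' -> body[3..6], body so far='b37uob'
Chunk 3: stream[16..17]='8' size=0x8=8, data at stream[19..27]='fbuuwlmi' -> body[6..14], body so far='b37uobfbuuwlmi'
Chunk 4: stream[29..30]='4' size=0x4=4, data at stream[32..36]='akuf' -> body[14..18], body so far='b37uobfbuuwlmiakuf'
Chunk 5: stream[38..39]='0' size=0 (terminator). Final body='b37uobfbuuwlmiakuf' (18 bytes)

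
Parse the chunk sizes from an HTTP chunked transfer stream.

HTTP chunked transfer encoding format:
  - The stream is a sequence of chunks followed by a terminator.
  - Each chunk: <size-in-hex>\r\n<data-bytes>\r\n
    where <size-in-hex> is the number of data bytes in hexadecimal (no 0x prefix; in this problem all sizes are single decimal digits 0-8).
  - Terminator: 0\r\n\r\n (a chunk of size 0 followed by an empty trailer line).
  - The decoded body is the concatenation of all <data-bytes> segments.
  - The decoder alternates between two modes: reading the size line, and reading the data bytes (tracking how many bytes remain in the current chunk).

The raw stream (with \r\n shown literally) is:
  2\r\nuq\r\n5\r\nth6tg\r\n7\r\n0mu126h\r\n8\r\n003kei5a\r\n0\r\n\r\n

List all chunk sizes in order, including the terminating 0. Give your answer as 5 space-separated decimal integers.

Answer: 2 5 7 8 0

Derivation:
Chunk 1: stream[0..1]='2' size=0x2=2, data at stream[3..5]='uq' -> body[0..2], body so far='uq'
Chunk 2: stream[7..8]='5' size=0x5=5, data at stream[10..15]='th6tg' -> body[2..7], body so far='uqth6tg'
Chunk 3: stream[17..18]='7' size=0x7=7, data at stream[20..27]='0mu126h' -> body[7..14], body so far='uqth6tg0mu126h'
Chunk 4: stream[29..30]='8' size=0x8=8, data at stream[32..40]='003kei5a' -> body[14..22], body so far='uqth6tg0mu126h003kei5a'
Chunk 5: stream[42..43]='0' size=0 (terminator). Final body='uqth6tg0mu126h003kei5a' (22 bytes)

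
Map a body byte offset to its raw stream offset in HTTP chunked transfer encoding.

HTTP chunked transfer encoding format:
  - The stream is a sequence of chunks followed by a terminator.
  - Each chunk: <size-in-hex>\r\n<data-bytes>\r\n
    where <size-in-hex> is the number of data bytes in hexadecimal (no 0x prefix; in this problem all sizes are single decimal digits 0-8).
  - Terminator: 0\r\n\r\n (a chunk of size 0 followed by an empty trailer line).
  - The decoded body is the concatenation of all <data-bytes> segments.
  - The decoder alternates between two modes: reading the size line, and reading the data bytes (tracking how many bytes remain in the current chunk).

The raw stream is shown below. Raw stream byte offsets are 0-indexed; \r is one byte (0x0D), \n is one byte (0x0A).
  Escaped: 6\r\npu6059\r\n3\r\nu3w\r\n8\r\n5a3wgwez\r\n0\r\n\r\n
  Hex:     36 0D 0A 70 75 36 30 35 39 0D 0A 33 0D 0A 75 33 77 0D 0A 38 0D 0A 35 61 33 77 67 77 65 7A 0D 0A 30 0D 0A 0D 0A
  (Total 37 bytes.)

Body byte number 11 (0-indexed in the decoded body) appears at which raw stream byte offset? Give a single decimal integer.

Answer: 24

Derivation:
Chunk 1: stream[0..1]='6' size=0x6=6, data at stream[3..9]='pu6059' -> body[0..6], body so far='pu6059'
Chunk 2: stream[11..12]='3' size=0x3=3, data at stream[14..17]='u3w' -> body[6..9], body so far='pu6059u3w'
Chunk 3: stream[19..20]='8' size=0x8=8, data at stream[22..30]='5a3wgwez' -> body[9..17], body so far='pu6059u3w5a3wgwez'
Chunk 4: stream[32..33]='0' size=0 (terminator). Final body='pu6059u3w5a3wgwez' (17 bytes)
Body byte 11 at stream offset 24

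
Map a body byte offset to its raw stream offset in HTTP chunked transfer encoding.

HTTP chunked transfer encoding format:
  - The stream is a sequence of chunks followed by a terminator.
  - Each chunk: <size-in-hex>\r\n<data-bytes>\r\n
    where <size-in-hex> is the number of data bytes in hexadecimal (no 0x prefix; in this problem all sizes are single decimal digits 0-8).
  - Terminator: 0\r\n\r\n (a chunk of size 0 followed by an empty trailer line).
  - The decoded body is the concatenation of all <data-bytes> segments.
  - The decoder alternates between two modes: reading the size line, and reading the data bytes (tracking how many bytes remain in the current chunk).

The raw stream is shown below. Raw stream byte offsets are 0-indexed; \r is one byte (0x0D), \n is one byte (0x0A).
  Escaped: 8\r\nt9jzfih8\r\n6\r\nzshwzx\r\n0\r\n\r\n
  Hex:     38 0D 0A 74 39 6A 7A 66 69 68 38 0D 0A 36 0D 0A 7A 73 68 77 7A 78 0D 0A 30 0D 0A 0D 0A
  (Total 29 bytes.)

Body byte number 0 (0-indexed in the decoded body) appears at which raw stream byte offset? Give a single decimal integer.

Answer: 3

Derivation:
Chunk 1: stream[0..1]='8' size=0x8=8, data at stream[3..11]='t9jzfih8' -> body[0..8], body so far='t9jzfih8'
Chunk 2: stream[13..14]='6' size=0x6=6, data at stream[16..22]='zshwzx' -> body[8..14], body so far='t9jzfih8zshwzx'
Chunk 3: stream[24..25]='0' size=0 (terminator). Final body='t9jzfih8zshwzx' (14 bytes)
Body byte 0 at stream offset 3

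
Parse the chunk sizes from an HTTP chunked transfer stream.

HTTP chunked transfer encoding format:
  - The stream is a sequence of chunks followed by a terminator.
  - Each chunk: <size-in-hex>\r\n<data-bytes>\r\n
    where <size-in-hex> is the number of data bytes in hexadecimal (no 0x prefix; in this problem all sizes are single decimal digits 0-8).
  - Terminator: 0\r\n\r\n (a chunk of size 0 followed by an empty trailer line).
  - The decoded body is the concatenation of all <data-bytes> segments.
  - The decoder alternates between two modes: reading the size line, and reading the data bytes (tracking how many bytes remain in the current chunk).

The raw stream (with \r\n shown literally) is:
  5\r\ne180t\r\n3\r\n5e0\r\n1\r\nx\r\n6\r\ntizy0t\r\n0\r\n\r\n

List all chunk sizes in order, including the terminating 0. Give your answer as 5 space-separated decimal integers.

Answer: 5 3 1 6 0

Derivation:
Chunk 1: stream[0..1]='5' size=0x5=5, data at stream[3..8]='e180t' -> body[0..5], body so far='e180t'
Chunk 2: stream[10..11]='3' size=0x3=3, data at stream[13..16]='5e0' -> body[5..8], body so far='e180t5e0'
Chunk 3: stream[18..19]='1' size=0x1=1, data at stream[21..22]='x' -> body[8..9], body so far='e180t5e0x'
Chunk 4: stream[24..25]='6' size=0x6=6, data at stream[27..33]='tizy0t' -> body[9..15], body so far='e180t5e0xtizy0t'
Chunk 5: stream[35..36]='0' size=0 (terminator). Final body='e180t5e0xtizy0t' (15 bytes)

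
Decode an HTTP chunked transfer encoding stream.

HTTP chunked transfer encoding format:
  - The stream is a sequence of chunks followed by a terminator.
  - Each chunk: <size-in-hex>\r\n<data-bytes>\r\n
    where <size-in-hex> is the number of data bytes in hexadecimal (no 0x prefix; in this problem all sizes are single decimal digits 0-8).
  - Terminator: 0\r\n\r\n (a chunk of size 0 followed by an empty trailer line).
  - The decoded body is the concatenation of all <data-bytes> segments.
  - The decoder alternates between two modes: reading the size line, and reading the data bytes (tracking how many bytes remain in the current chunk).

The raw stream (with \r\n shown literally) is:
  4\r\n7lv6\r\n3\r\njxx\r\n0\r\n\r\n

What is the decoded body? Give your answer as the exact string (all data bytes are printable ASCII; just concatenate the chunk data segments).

Chunk 1: stream[0..1]='4' size=0x4=4, data at stream[3..7]='7lv6' -> body[0..4], body so far='7lv6'
Chunk 2: stream[9..10]='3' size=0x3=3, data at stream[12..15]='jxx' -> body[4..7], body so far='7lv6jxx'
Chunk 3: stream[17..18]='0' size=0 (terminator). Final body='7lv6jxx' (7 bytes)

Answer: 7lv6jxx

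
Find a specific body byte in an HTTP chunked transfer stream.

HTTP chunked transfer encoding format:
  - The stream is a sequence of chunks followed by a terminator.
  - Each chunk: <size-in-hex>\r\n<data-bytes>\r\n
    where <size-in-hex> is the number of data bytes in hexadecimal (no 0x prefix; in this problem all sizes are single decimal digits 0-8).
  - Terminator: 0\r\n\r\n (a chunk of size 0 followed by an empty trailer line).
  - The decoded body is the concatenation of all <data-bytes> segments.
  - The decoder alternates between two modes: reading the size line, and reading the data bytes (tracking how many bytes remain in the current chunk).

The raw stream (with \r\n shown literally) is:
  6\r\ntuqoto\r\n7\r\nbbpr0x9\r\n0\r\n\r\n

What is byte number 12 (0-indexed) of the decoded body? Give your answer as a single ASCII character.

Answer: 9

Derivation:
Chunk 1: stream[0..1]='6' size=0x6=6, data at stream[3..9]='tuqoto' -> body[0..6], body so far='tuqoto'
Chunk 2: stream[11..12]='7' size=0x7=7, data at stream[14..21]='bbpr0x9' -> body[6..13], body so far='tuqotobbpr0x9'
Chunk 3: stream[23..24]='0' size=0 (terminator). Final body='tuqotobbpr0x9' (13 bytes)
Body byte 12 = '9'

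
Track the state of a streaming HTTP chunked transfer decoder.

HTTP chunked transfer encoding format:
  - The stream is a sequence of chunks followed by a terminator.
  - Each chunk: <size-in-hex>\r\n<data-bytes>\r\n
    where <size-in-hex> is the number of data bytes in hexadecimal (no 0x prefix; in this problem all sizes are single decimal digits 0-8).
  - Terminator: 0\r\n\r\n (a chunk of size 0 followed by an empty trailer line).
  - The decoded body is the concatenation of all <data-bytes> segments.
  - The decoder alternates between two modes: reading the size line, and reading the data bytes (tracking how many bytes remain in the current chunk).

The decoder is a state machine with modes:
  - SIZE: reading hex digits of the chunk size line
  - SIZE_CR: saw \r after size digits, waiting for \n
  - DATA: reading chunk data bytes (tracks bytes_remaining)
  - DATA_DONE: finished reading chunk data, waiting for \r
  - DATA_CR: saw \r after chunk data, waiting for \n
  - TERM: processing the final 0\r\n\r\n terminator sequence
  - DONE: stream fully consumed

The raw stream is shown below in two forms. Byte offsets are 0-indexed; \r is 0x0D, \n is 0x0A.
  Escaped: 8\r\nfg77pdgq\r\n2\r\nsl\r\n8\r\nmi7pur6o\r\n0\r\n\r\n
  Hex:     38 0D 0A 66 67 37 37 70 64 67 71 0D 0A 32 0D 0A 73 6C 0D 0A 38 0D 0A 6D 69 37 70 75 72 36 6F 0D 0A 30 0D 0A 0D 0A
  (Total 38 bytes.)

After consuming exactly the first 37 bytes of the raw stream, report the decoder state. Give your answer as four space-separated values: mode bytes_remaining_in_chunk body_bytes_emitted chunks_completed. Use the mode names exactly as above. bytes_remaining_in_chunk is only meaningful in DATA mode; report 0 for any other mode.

Byte 0 = '8': mode=SIZE remaining=0 emitted=0 chunks_done=0
Byte 1 = 0x0D: mode=SIZE_CR remaining=0 emitted=0 chunks_done=0
Byte 2 = 0x0A: mode=DATA remaining=8 emitted=0 chunks_done=0
Byte 3 = 'f': mode=DATA remaining=7 emitted=1 chunks_done=0
Byte 4 = 'g': mode=DATA remaining=6 emitted=2 chunks_done=0
Byte 5 = '7': mode=DATA remaining=5 emitted=3 chunks_done=0
Byte 6 = '7': mode=DATA remaining=4 emitted=4 chunks_done=0
Byte 7 = 'p': mode=DATA remaining=3 emitted=5 chunks_done=0
Byte 8 = 'd': mode=DATA remaining=2 emitted=6 chunks_done=0
Byte 9 = 'g': mode=DATA remaining=1 emitted=7 chunks_done=0
Byte 10 = 'q': mode=DATA_DONE remaining=0 emitted=8 chunks_done=0
Byte 11 = 0x0D: mode=DATA_CR remaining=0 emitted=8 chunks_done=0
Byte 12 = 0x0A: mode=SIZE remaining=0 emitted=8 chunks_done=1
Byte 13 = '2': mode=SIZE remaining=0 emitted=8 chunks_done=1
Byte 14 = 0x0D: mode=SIZE_CR remaining=0 emitted=8 chunks_done=1
Byte 15 = 0x0A: mode=DATA remaining=2 emitted=8 chunks_done=1
Byte 16 = 's': mode=DATA remaining=1 emitted=9 chunks_done=1
Byte 17 = 'l': mode=DATA_DONE remaining=0 emitted=10 chunks_done=1
Byte 18 = 0x0D: mode=DATA_CR remaining=0 emitted=10 chunks_done=1
Byte 19 = 0x0A: mode=SIZE remaining=0 emitted=10 chunks_done=2
Byte 20 = '8': mode=SIZE remaining=0 emitted=10 chunks_done=2
Byte 21 = 0x0D: mode=SIZE_CR remaining=0 emitted=10 chunks_done=2
Byte 22 = 0x0A: mode=DATA remaining=8 emitted=10 chunks_done=2
Byte 23 = 'm': mode=DATA remaining=7 emitted=11 chunks_done=2
Byte 24 = 'i': mode=DATA remaining=6 emitted=12 chunks_done=2
Byte 25 = '7': mode=DATA remaining=5 emitted=13 chunks_done=2
Byte 26 = 'p': mode=DATA remaining=4 emitted=14 chunks_done=2
Byte 27 = 'u': mode=DATA remaining=3 emitted=15 chunks_done=2
Byte 28 = 'r': mode=DATA remaining=2 emitted=16 chunks_done=2
Byte 29 = '6': mode=DATA remaining=1 emitted=17 chunks_done=2
Byte 30 = 'o': mode=DATA_DONE remaining=0 emitted=18 chunks_done=2
Byte 31 = 0x0D: mode=DATA_CR remaining=0 emitted=18 chunks_done=2
Byte 32 = 0x0A: mode=SIZE remaining=0 emitted=18 chunks_done=3
Byte 33 = '0': mode=SIZE remaining=0 emitted=18 chunks_done=3
Byte 34 = 0x0D: mode=SIZE_CR remaining=0 emitted=18 chunks_done=3
Byte 35 = 0x0A: mode=TERM remaining=0 emitted=18 chunks_done=3
Byte 36 = 0x0D: mode=TERM remaining=0 emitted=18 chunks_done=3

Answer: TERM 0 18 3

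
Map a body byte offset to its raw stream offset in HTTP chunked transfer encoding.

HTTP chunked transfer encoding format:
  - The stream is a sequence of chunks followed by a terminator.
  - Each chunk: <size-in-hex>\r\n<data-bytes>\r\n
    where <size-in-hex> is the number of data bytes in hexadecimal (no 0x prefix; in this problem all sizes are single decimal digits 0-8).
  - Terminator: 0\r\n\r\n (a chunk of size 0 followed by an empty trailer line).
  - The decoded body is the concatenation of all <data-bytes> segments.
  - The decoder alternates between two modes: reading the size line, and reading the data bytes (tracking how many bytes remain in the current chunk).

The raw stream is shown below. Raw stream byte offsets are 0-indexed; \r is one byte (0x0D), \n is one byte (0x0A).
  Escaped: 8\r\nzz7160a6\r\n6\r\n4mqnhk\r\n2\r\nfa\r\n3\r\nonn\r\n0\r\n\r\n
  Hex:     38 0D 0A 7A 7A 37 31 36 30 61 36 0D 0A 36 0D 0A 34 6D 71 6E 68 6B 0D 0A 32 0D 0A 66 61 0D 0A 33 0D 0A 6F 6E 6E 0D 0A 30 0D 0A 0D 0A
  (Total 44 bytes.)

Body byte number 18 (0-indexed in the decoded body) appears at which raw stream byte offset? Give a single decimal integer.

Chunk 1: stream[0..1]='8' size=0x8=8, data at stream[3..11]='zz7160a6' -> body[0..8], body so far='zz7160a6'
Chunk 2: stream[13..14]='6' size=0x6=6, data at stream[16..22]='4mqnhk' -> body[8..14], body so far='zz7160a64mqnhk'
Chunk 3: stream[24..25]='2' size=0x2=2, data at stream[27..29]='fa' -> body[14..16], body so far='zz7160a64mqnhkfa'
Chunk 4: stream[31..32]='3' size=0x3=3, data at stream[34..37]='onn' -> body[16..19], body so far='zz7160a64mqnhkfaonn'
Chunk 5: stream[39..40]='0' size=0 (terminator). Final body='zz7160a64mqnhkfaonn' (19 bytes)
Body byte 18 at stream offset 36

Answer: 36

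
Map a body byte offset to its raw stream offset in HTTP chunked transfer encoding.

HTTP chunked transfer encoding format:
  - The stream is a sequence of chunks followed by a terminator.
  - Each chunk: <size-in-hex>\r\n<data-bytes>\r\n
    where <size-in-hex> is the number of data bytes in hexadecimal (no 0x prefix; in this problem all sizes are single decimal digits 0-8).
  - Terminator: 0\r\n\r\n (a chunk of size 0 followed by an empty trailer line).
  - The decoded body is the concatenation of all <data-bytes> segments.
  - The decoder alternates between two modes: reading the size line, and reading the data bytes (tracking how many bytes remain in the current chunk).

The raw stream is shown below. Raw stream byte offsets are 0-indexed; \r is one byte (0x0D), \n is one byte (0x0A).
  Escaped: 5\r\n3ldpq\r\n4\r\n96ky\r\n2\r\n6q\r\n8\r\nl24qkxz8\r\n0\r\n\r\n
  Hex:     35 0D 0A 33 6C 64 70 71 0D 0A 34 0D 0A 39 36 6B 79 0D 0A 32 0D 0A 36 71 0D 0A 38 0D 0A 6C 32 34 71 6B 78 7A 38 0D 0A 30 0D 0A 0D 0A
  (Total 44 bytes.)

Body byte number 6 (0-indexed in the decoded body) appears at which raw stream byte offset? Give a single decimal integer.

Answer: 14

Derivation:
Chunk 1: stream[0..1]='5' size=0x5=5, data at stream[3..8]='3ldpq' -> body[0..5], body so far='3ldpq'
Chunk 2: stream[10..11]='4' size=0x4=4, data at stream[13..17]='96ky' -> body[5..9], body so far='3ldpq96ky'
Chunk 3: stream[19..20]='2' size=0x2=2, data at stream[22..24]='6q' -> body[9..11], body so far='3ldpq96ky6q'
Chunk 4: stream[26..27]='8' size=0x8=8, data at stream[29..37]='l24qkxz8' -> body[11..19], body so far='3ldpq96ky6ql24qkxz8'
Chunk 5: stream[39..40]='0' size=0 (terminator). Final body='3ldpq96ky6ql24qkxz8' (19 bytes)
Body byte 6 at stream offset 14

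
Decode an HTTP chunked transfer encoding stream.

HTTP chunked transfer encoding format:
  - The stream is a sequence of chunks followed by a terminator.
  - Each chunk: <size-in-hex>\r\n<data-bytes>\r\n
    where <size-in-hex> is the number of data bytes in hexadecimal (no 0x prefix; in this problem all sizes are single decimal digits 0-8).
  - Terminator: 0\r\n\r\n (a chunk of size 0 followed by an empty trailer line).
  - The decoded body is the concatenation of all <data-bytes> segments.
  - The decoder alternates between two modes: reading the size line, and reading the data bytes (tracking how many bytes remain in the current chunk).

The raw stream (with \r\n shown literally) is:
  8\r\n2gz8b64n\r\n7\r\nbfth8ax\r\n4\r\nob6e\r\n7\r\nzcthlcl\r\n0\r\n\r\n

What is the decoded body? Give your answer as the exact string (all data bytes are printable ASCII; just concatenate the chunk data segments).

Answer: 2gz8b64nbfth8axob6ezcthlcl

Derivation:
Chunk 1: stream[0..1]='8' size=0x8=8, data at stream[3..11]='2gz8b64n' -> body[0..8], body so far='2gz8b64n'
Chunk 2: stream[13..14]='7' size=0x7=7, data at stream[16..23]='bfth8ax' -> body[8..15], body so far='2gz8b64nbfth8ax'
Chunk 3: stream[25..26]='4' size=0x4=4, data at stream[28..32]='ob6e' -> body[15..19], body so far='2gz8b64nbfth8axob6e'
Chunk 4: stream[34..35]='7' size=0x7=7, data at stream[37..44]='zcthlcl' -> body[19..26], body so far='2gz8b64nbfth8axob6ezcthlcl'
Chunk 5: stream[46..47]='0' size=0 (terminator). Final body='2gz8b64nbfth8axob6ezcthlcl' (26 bytes)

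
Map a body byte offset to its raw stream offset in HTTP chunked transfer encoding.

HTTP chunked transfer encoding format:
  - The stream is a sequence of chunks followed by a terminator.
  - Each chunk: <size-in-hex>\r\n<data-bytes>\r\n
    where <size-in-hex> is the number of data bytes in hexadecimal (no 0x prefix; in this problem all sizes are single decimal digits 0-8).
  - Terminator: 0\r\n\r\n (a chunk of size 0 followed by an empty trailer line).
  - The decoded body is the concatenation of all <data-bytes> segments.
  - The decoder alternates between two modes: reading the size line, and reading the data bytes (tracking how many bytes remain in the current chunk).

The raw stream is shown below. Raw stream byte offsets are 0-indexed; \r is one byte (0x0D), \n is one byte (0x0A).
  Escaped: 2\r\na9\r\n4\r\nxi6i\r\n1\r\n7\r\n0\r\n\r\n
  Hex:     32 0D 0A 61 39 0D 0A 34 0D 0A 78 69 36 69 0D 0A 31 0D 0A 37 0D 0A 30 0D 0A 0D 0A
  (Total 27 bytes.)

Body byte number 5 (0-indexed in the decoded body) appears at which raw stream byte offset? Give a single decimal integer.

Answer: 13

Derivation:
Chunk 1: stream[0..1]='2' size=0x2=2, data at stream[3..5]='a9' -> body[0..2], body so far='a9'
Chunk 2: stream[7..8]='4' size=0x4=4, data at stream[10..14]='xi6i' -> body[2..6], body so far='a9xi6i'
Chunk 3: stream[16..17]='1' size=0x1=1, data at stream[19..20]='7' -> body[6..7], body so far='a9xi6i7'
Chunk 4: stream[22..23]='0' size=0 (terminator). Final body='a9xi6i7' (7 bytes)
Body byte 5 at stream offset 13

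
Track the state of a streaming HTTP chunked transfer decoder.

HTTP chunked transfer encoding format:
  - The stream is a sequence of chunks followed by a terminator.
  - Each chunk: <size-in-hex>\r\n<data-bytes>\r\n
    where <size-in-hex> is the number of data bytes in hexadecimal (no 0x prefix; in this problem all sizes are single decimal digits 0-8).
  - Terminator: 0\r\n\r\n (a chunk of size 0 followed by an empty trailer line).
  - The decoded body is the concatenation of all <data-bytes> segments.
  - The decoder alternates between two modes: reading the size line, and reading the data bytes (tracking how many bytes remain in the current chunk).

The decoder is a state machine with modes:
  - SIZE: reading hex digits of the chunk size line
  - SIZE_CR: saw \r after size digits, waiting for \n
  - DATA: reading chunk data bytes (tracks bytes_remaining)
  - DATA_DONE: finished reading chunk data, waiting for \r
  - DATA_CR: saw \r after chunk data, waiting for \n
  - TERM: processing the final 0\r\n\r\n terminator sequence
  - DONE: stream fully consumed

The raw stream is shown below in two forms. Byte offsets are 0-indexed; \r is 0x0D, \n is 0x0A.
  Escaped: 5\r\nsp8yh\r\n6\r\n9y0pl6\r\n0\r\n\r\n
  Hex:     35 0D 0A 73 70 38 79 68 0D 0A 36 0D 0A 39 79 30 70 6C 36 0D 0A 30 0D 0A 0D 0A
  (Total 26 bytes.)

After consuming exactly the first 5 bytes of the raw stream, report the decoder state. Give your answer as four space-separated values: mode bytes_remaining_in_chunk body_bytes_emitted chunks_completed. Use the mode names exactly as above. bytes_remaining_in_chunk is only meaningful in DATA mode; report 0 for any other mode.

Answer: DATA 3 2 0

Derivation:
Byte 0 = '5': mode=SIZE remaining=0 emitted=0 chunks_done=0
Byte 1 = 0x0D: mode=SIZE_CR remaining=0 emitted=0 chunks_done=0
Byte 2 = 0x0A: mode=DATA remaining=5 emitted=0 chunks_done=0
Byte 3 = 's': mode=DATA remaining=4 emitted=1 chunks_done=0
Byte 4 = 'p': mode=DATA remaining=3 emitted=2 chunks_done=0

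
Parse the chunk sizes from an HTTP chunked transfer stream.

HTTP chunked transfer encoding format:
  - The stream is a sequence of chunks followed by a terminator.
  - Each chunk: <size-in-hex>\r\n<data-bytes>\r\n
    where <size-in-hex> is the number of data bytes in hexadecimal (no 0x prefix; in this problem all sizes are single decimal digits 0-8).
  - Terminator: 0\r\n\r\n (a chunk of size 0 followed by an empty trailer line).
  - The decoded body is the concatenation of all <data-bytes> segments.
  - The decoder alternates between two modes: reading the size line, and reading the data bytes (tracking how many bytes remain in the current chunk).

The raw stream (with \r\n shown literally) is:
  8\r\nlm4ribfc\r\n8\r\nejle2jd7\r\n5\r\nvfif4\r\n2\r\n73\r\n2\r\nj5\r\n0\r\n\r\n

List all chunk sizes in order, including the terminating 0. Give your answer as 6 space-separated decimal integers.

Chunk 1: stream[0..1]='8' size=0x8=8, data at stream[3..11]='lm4ribfc' -> body[0..8], body so far='lm4ribfc'
Chunk 2: stream[13..14]='8' size=0x8=8, data at stream[16..24]='ejle2jd7' -> body[8..16], body so far='lm4ribfcejle2jd7'
Chunk 3: stream[26..27]='5' size=0x5=5, data at stream[29..34]='vfif4' -> body[16..21], body so far='lm4ribfcejle2jd7vfif4'
Chunk 4: stream[36..37]='2' size=0x2=2, data at stream[39..41]='73' -> body[21..23], body so far='lm4ribfcejle2jd7vfif473'
Chunk 5: stream[43..44]='2' size=0x2=2, data at stream[46..48]='j5' -> body[23..25], body so far='lm4ribfcejle2jd7vfif473j5'
Chunk 6: stream[50..51]='0' size=0 (terminator). Final body='lm4ribfcejle2jd7vfif473j5' (25 bytes)

Answer: 8 8 5 2 2 0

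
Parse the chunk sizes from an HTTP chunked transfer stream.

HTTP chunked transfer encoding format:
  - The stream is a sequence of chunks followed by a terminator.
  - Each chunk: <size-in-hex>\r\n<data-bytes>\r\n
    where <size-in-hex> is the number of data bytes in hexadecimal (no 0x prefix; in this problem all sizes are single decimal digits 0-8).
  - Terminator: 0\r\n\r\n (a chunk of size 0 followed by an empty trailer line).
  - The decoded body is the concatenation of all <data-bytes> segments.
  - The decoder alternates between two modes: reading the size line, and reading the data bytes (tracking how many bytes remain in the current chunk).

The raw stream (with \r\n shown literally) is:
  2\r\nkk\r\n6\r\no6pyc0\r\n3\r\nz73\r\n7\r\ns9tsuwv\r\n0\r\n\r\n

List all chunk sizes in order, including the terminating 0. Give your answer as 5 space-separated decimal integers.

Chunk 1: stream[0..1]='2' size=0x2=2, data at stream[3..5]='kk' -> body[0..2], body so far='kk'
Chunk 2: stream[7..8]='6' size=0x6=6, data at stream[10..16]='o6pyc0' -> body[2..8], body so far='kko6pyc0'
Chunk 3: stream[18..19]='3' size=0x3=3, data at stream[21..24]='z73' -> body[8..11], body so far='kko6pyc0z73'
Chunk 4: stream[26..27]='7' size=0x7=7, data at stream[29..36]='s9tsuwv' -> body[11..18], body so far='kko6pyc0z73s9tsuwv'
Chunk 5: stream[38..39]='0' size=0 (terminator). Final body='kko6pyc0z73s9tsuwv' (18 bytes)

Answer: 2 6 3 7 0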